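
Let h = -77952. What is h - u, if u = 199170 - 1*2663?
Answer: -274459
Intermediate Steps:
u = 196507 (u = 199170 - 2663 = 196507)
h - u = -77952 - 1*196507 = -77952 - 196507 = -274459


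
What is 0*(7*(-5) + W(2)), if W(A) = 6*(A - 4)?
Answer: 0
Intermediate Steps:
W(A) = -24 + 6*A (W(A) = 6*(-4 + A) = -24 + 6*A)
0*(7*(-5) + W(2)) = 0*(7*(-5) + (-24 + 6*2)) = 0*(-35 + (-24 + 12)) = 0*(-35 - 12) = 0*(-47) = 0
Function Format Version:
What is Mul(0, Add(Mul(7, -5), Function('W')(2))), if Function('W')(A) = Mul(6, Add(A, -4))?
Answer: 0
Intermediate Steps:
Function('W')(A) = Add(-24, Mul(6, A)) (Function('W')(A) = Mul(6, Add(-4, A)) = Add(-24, Mul(6, A)))
Mul(0, Add(Mul(7, -5), Function('W')(2))) = Mul(0, Add(Mul(7, -5), Add(-24, Mul(6, 2)))) = Mul(0, Add(-35, Add(-24, 12))) = Mul(0, Add(-35, -12)) = Mul(0, -47) = 0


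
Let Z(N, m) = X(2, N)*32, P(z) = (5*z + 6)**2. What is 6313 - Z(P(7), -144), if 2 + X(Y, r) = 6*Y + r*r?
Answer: -90418359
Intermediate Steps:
X(Y, r) = -2 + r**2 + 6*Y (X(Y, r) = -2 + (6*Y + r*r) = -2 + (6*Y + r**2) = -2 + (r**2 + 6*Y) = -2 + r**2 + 6*Y)
P(z) = (6 + 5*z)**2
Z(N, m) = 320 + 32*N**2 (Z(N, m) = (-2 + N**2 + 6*2)*32 = (-2 + N**2 + 12)*32 = (10 + N**2)*32 = 320 + 32*N**2)
6313 - Z(P(7), -144) = 6313 - (320 + 32*((6 + 5*7)**2)**2) = 6313 - (320 + 32*((6 + 35)**2)**2) = 6313 - (320 + 32*(41**2)**2) = 6313 - (320 + 32*1681**2) = 6313 - (320 + 32*2825761) = 6313 - (320 + 90424352) = 6313 - 1*90424672 = 6313 - 90424672 = -90418359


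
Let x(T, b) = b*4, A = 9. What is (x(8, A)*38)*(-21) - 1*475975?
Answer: -504703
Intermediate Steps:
x(T, b) = 4*b
(x(8, A)*38)*(-21) - 1*475975 = ((4*9)*38)*(-21) - 1*475975 = (36*38)*(-21) - 475975 = 1368*(-21) - 475975 = -28728 - 475975 = -504703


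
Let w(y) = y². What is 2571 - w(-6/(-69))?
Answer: 1360055/529 ≈ 2571.0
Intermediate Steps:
2571 - w(-6/(-69)) = 2571 - (-6/(-69))² = 2571 - (-6*(-1/69))² = 2571 - (2/23)² = 2571 - 1*4/529 = 2571 - 4/529 = 1360055/529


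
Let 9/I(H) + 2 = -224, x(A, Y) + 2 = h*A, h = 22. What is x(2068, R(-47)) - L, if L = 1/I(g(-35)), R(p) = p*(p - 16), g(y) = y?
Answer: 409672/9 ≈ 45519.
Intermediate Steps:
R(p) = p*(-16 + p)
x(A, Y) = -2 + 22*A
I(H) = -9/226 (I(H) = 9/(-2 - 224) = 9/(-226) = 9*(-1/226) = -9/226)
L = -226/9 (L = 1/(-9/226) = -226/9 ≈ -25.111)
x(2068, R(-47)) - L = (-2 + 22*2068) - 1*(-226/9) = (-2 + 45496) + 226/9 = 45494 + 226/9 = 409672/9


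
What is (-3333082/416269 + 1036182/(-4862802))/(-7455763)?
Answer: 396177339541/359338259897845907 ≈ 1.1025e-6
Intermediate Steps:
(-3333082/416269 + 1036182/(-4862802))/(-7455763) = (-3333082*1/416269 + 1036182*(-1/4862802))*(-1/7455763) = (-3333082/416269 - 24671/115781)*(-1/7455763) = -396177339541/48196041089*(-1/7455763) = 396177339541/359338259897845907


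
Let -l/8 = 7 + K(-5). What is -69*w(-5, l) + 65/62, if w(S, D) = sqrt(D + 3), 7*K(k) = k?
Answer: 65/62 - 69*I*sqrt(2317)/7 ≈ 1.0484 - 474.48*I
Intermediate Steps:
K(k) = k/7
l = -352/7 (l = -8*(7 + (1/7)*(-5)) = -8*(7 - 5/7) = -8*44/7 = -352/7 ≈ -50.286)
w(S, D) = sqrt(3 + D)
-69*w(-5, l) + 65/62 = -69*sqrt(3 - 352/7) + 65/62 = -69*I*sqrt(2317)/7 + 65*(1/62) = -69*I*sqrt(2317)/7 + 65/62 = 65/62 - 69*I*sqrt(2317)/7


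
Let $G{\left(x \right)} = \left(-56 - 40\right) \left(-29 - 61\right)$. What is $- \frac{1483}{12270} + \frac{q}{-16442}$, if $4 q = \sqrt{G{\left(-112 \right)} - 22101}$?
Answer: $- \frac{1483}{12270} - \frac{i \sqrt{13461}}{65768} \approx -0.12086 - 0.0017641 i$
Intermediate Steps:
$G{\left(x \right)} = 8640$ ($G{\left(x \right)} = \left(-96\right) \left(-90\right) = 8640$)
$q = \frac{i \sqrt{13461}}{4}$ ($q = \frac{\sqrt{8640 - 22101}}{4} = \frac{\sqrt{-13461}}{4} = \frac{i \sqrt{13461}}{4} \approx 29.005 i$)
$- \frac{1483}{12270} + \frac{q}{-16442} = - \frac{1483}{12270} + \frac{\frac{1}{4} i \sqrt{13461}}{-16442} = \left(-1483\right) \frac{1}{12270} + \frac{i \sqrt{13461}}{4} \left(- \frac{1}{16442}\right) = - \frac{1483}{12270} - \frac{i \sqrt{13461}}{65768}$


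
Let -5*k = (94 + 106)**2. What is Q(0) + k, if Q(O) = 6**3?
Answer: -7784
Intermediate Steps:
Q(O) = 216
k = -8000 (k = -(94 + 106)**2/5 = -1/5*200**2 = -1/5*40000 = -8000)
Q(0) + k = 216 - 8000 = -7784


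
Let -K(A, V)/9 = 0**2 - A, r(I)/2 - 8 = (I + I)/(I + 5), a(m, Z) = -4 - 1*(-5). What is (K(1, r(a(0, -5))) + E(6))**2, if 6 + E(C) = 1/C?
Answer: 361/36 ≈ 10.028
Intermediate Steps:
a(m, Z) = 1 (a(m, Z) = -4 + 5 = 1)
r(I) = 16 + 4*I/(5 + I) (r(I) = 16 + 2*((I + I)/(I + 5)) = 16 + 2*((2*I)/(5 + I)) = 16 + 2*(2*I/(5 + I)) = 16 + 4*I/(5 + I))
K(A, V) = 9*A (K(A, V) = -9*(0**2 - A) = -9*(0 - A) = -(-9)*A = 9*A)
E(C) = -6 + 1/C
(K(1, r(a(0, -5))) + E(6))**2 = (9*1 + (-6 + 1/6))**2 = (9 + (-6 + 1/6))**2 = (9 - 35/6)**2 = (19/6)**2 = 361/36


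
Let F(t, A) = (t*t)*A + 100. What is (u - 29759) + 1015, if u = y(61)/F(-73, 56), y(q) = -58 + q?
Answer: -2860257951/99508 ≈ -28744.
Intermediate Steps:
F(t, A) = 100 + A*t**2 (F(t, A) = t**2*A + 100 = A*t**2 + 100 = 100 + A*t**2)
u = 1/99508 (u = (-58 + 61)/(100 + 56*(-73)**2) = 3/(100 + 56*5329) = 3/(100 + 298424) = 3/298524 = 3*(1/298524) = 1/99508 ≈ 1.0049e-5)
(u - 29759) + 1015 = (1/99508 - 29759) + 1015 = -2961258571/99508 + 1015 = -2860257951/99508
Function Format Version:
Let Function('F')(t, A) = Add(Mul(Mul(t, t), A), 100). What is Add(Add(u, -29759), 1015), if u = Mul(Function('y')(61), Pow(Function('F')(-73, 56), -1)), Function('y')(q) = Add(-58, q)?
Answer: Rational(-2860257951, 99508) ≈ -28744.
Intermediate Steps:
Function('F')(t, A) = Add(100, Mul(A, Pow(t, 2))) (Function('F')(t, A) = Add(Mul(Pow(t, 2), A), 100) = Add(Mul(A, Pow(t, 2)), 100) = Add(100, Mul(A, Pow(t, 2))))
u = Rational(1, 99508) (u = Mul(Add(-58, 61), Pow(Add(100, Mul(56, Pow(-73, 2))), -1)) = Mul(3, Pow(Add(100, Mul(56, 5329)), -1)) = Mul(3, Pow(Add(100, 298424), -1)) = Mul(3, Pow(298524, -1)) = Mul(3, Rational(1, 298524)) = Rational(1, 99508) ≈ 1.0049e-5)
Add(Add(u, -29759), 1015) = Add(Add(Rational(1, 99508), -29759), 1015) = Add(Rational(-2961258571, 99508), 1015) = Rational(-2860257951, 99508)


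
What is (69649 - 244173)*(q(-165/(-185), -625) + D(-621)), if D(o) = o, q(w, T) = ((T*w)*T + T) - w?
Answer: -2241671772760/37 ≈ -6.0586e+10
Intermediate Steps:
q(w, T) = T - w + w*T**2 (q(w, T) = (w*T**2 + T) - w = (T + w*T**2) - w = T - w + w*T**2)
(69649 - 244173)*(q(-165/(-185), -625) + D(-621)) = (69649 - 244173)*((-625 - (-165)/(-185) - 165/(-185)*(-625)**2) - 621) = -174524*((-625 - (-165)*(-1)/185 - 165*(-1/185)*390625) - 621) = -174524*((-625 - 1*33/37 + (33/37)*390625) - 621) = -174524*((-625 - 33/37 + 12890625/37) - 621) = -174524*(12867467/37 - 621) = -174524*12844490/37 = -2241671772760/37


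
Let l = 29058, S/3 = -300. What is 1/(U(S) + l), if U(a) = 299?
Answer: 1/29357 ≈ 3.4063e-5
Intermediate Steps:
S = -900 (S = 3*(-300) = -900)
1/(U(S) + l) = 1/(299 + 29058) = 1/29357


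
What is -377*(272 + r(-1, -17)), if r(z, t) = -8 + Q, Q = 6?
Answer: -101790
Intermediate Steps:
r(z, t) = -2 (r(z, t) = -8 + 6 = -2)
-377*(272 + r(-1, -17)) = -377*(272 - 2) = -377*270 = -101790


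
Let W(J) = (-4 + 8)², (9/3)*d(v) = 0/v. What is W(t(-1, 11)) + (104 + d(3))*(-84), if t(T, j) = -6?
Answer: -8720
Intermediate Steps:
d(v) = 0 (d(v) = (0/v)/3 = (⅓)*0 = 0)
W(J) = 16 (W(J) = 4² = 16)
W(t(-1, 11)) + (104 + d(3))*(-84) = 16 + (104 + 0)*(-84) = 16 + 104*(-84) = 16 - 8736 = -8720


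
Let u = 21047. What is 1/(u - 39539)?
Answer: -1/18492 ≈ -5.4077e-5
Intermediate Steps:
1/(u - 39539) = 1/(21047 - 39539) = 1/(-18492) = -1/18492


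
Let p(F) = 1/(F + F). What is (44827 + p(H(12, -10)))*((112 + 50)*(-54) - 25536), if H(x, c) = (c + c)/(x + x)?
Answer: -7684141488/5 ≈ -1.5368e+9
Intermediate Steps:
H(x, c) = c/x (H(x, c) = (2*c)/((2*x)) = (2*c)*(1/(2*x)) = c/x)
p(F) = 1/(2*F)
(44827 + p(H(12, -10)))*((112 + 50)*(-54) - 25536) = (44827 + 1/(2*((-10/12))))*((112 + 50)*(-54) - 25536) = (44827 + 1/(2*((-10*1/12))))*(162*(-54) - 25536) = (44827 + 1/(2*(-5/6)))*(-8748 - 25536) = (44827 + (1/2)*(-6/5))*(-34284) = (44827 - 3/5)*(-34284) = (224132/5)*(-34284) = -7684141488/5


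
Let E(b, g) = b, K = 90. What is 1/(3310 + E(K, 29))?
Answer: 1/3400 ≈ 0.00029412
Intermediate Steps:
1/(3310 + E(K, 29)) = 1/(3310 + 90) = 1/3400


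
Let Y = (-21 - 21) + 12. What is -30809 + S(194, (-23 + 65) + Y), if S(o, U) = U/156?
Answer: -400516/13 ≈ -30809.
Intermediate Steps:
Y = -30 (Y = -42 + 12 = -30)
S(o, U) = U/156 (S(o, U) = U*(1/156) = U/156)
-30809 + S(194, (-23 + 65) + Y) = -30809 + ((-23 + 65) - 30)/156 = -30809 + (42 - 30)/156 = -30809 + (1/156)*12 = -30809 + 1/13 = -400516/13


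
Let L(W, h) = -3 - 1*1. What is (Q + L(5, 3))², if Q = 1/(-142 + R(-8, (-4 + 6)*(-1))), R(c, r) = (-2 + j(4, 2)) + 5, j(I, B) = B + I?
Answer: 284089/17689 ≈ 16.060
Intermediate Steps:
L(W, h) = -4 (L(W, h) = -3 - 1 = -4)
R(c, r) = 9 (R(c, r) = (-2 + (2 + 4)) + 5 = (-2 + 6) + 5 = 4 + 5 = 9)
Q = -1/133 (Q = 1/(-142 + 9) = 1/(-133) = -1/133 ≈ -0.0075188)
(Q + L(5, 3))² = (-1/133 - 4)² = (-533/133)² = 284089/17689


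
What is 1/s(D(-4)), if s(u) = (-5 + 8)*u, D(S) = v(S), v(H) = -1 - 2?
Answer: -⅑ ≈ -0.11111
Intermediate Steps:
v(H) = -3
D(S) = -3
s(u) = 3*u
1/s(D(-4)) = 1/(3*(-3)) = 1/(-9) = -⅑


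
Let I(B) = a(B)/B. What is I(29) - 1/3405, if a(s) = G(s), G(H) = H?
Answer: 3404/3405 ≈ 0.99971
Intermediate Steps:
a(s) = s
I(B) = 1 (I(B) = B/B = 1)
I(29) - 1/3405 = 1 - 1/3405 = 3404/3405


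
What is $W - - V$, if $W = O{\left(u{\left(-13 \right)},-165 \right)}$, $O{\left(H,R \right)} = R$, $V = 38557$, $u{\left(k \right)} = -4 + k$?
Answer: $38392$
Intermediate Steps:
$W = -165$
$W - - V = -165 - \left(-1\right) 38557 = -165 - -38557 = -165 + 38557 = 38392$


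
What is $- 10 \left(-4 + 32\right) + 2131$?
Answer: $1851$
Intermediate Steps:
$- 10 \left(-4 + 32\right) + 2131 = \left(-10\right) 28 + 2131 = -280 + 2131 = 1851$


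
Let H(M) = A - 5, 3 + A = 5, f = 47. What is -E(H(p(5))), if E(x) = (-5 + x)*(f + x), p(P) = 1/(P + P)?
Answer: 352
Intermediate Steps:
A = 2 (A = -3 + 5 = 2)
p(P) = 1/(2*P)
H(M) = -3 (H(M) = 2 - 5 = -3)
E(x) = (-5 + x)*(47 + x)
-E(H(p(5))) = -(-235 + (-3)**2 + 42*(-3)) = -(-235 + 9 - 126) = -1*(-352) = 352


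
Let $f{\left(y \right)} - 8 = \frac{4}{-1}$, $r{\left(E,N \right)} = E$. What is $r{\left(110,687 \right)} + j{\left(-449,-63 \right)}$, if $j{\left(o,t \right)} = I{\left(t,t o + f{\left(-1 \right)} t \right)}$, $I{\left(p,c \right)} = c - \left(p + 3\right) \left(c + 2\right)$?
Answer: $1710365$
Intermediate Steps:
$f{\left(y \right)} = 4$ ($f{\left(y \right)} = 8 + \frac{4}{-1} = 8 + 4 \left(-1\right) = 8 - 4 = 4$)
$I{\left(p,c \right)} = c - \left(2 + c\right) \left(3 + p\right)$ ($I{\left(p,c \right)} = c - \left(3 + p\right) \left(2 + c\right) = c - \left(2 + c\right) \left(3 + p\right)$)
$j{\left(o,t \right)} = -6 - 10 t - t \left(4 t + o t\right) - 2 o t$ ($j{\left(o,t \right)} = -6 - 2 \left(t o + 4 t\right) - 2 t - \left(t o + 4 t\right) t = -6 - 2 \left(o t + 4 t\right) - 2 t - \left(o t + 4 t\right) t = -6 - 2 \left(4 t + o t\right) - 2 t - \left(4 t + o t\right) t = -6 - \left(8 t + 2 o t\right) - 2 t - t \left(4 t + o t\right) = -6 - 10 t - t \left(4 t + o t\right) - 2 o t$)
$r{\left(110,687 \right)} + j{\left(-449,-63 \right)} = 110 - \left(-120 - 126 \left(4 - 449\right) + \left(-63\right)^{2} \left(4 - 449\right)\right) = 110 - \left(-120 - 1710135\right) = 110 + \left(-6 + 126 + 1766205 - 56070\right) = 110 + 1710255 = 1710365$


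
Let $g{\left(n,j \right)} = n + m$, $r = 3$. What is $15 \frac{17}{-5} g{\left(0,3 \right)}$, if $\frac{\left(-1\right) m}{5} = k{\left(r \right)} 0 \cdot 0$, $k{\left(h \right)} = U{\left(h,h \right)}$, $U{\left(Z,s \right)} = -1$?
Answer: $0$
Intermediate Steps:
$k{\left(h \right)} = -1$
$m = 0$ ($m = - 5 \left(-1\right) 0 \cdot 0 = - 5 \cdot 0 \cdot 0 = \left(-5\right) 0 = 0$)
$g{\left(n,j \right)} = n$ ($g{\left(n,j \right)} = n + 0 = n$)
$15 \frac{17}{-5} g{\left(0,3 \right)} = 15 \frac{17}{-5} \cdot 0 = 15 \cdot 17 \left(- \frac{1}{5}\right) 0 = 15 \left(- \frac{17}{5}\right) 0 = \left(-51\right) 0 = 0$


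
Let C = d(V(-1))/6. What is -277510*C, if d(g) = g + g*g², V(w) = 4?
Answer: -9435340/3 ≈ -3.1451e+6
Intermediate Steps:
d(g) = g + g³
C = 34/3 (C = (4 + 4³)/6 = (4 + 64)*(⅙) = 68*(⅙) = 34/3 ≈ 11.333)
-277510*C = -277510*34/3 = -9435340/3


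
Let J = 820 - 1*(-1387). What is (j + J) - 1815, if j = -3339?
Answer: -2947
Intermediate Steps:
J = 2207 (J = 820 + 1387 = 2207)
(j + J) - 1815 = (-3339 + 2207) - 1815 = -1132 - 1815 = -2947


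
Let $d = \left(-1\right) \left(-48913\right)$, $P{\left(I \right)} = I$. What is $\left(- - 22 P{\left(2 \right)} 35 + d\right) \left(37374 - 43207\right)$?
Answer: $-294292349$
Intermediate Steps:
$d = 48913$
$\left(- - 22 P{\left(2 \right)} 35 + d\right) \left(37374 - 43207\right) = \left(- \left(-22\right) 2 \cdot 35 + 48913\right) \left(37374 - 43207\right) = \left(- \left(-44\right) 35 + 48913\right) \left(-5833\right) = \left(\left(-1\right) \left(-1540\right) + 48913\right) \left(-5833\right) = \left(1540 + 48913\right) \left(-5833\right) = 50453 \left(-5833\right) = -294292349$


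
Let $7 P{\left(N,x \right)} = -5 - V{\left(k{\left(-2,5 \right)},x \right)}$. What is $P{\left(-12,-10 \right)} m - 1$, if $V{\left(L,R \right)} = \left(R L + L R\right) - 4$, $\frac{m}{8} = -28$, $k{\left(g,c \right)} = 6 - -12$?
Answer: $-11489$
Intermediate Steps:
$k{\left(g,c \right)} = 18$ ($k{\left(g,c \right)} = 6 + 12 = 18$)
$m = -224$ ($m = 8 \left(-28\right) = -224$)
$V{\left(L,R \right)} = -4 + 2 L R$ ($V{\left(L,R \right)} = \left(L R + L R\right) - 4 = 2 L R - 4 = -4 + 2 L R$)
$P{\left(N,x \right)} = - \frac{1}{7} - \frac{36 x}{7}$ ($P{\left(N,x \right)} = \frac{-5 - \left(-4 + 2 \cdot 18 x\right)}{7} = \frac{-5 - \left(-4 + 36 x\right)}{7} = \frac{-1 - 36 x}{7} = - \frac{1}{7} - \frac{36 x}{7}$)
$P{\left(-12,-10 \right)} m - 1 = \left(- \frac{1}{7} - - \frac{360}{7}\right) \left(-224\right) - 1 = \left(- \frac{1}{7} + \frac{360}{7}\right) \left(-224\right) - 1 = \frac{359}{7} \left(-224\right) - 1 = -11488 - 1 = -11489$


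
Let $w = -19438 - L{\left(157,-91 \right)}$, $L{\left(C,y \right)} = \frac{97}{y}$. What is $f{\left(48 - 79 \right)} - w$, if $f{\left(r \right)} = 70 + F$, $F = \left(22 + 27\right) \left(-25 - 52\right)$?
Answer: $\frac{1431788}{91} \approx 15734.0$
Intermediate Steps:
$F = -3773$ ($F = 49 \left(-77\right) = -3773$)
$f{\left(r \right)} = -3703$ ($f{\left(r \right)} = 70 - 3773 = -3703$)
$w = - \frac{1768761}{91}$ ($w = -19438 - \frac{97}{-91} = -19438 - 97 \left(- \frac{1}{91}\right) = -19438 - - \frac{97}{91} = -19438 + \frac{97}{91} = - \frac{1768761}{91} \approx -19437.0$)
$f{\left(48 - 79 \right)} - w = -3703 - - \frac{1768761}{91} = -3703 + \frac{1768761}{91} = \frac{1431788}{91}$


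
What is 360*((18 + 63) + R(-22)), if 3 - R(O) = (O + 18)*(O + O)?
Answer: -33120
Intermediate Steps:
R(O) = 3 - 2*O*(18 + O) (R(O) = 3 - (O + 18)*(O + O) = 3 - (18 + O)*2*O = 3 - 2*O*(18 + O))
360*((18 + 63) + R(-22)) = 360*((18 + 63) + (3 - 36*(-22) - 2*(-22)²)) = 360*(81 + (3 + 792 - 2*484)) = 360*(81 + (3 + 792 - 968)) = 360*(81 - 173) = 360*(-92) = -33120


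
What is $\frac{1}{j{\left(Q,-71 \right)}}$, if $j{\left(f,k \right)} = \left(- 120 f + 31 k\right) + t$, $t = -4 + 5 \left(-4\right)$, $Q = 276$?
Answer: $- \frac{1}{35345} \approx -2.8293 \cdot 10^{-5}$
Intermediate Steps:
$t = -24$ ($t = -4 - 20 = -24$)
$j{\left(f,k \right)} = -24 - 120 f + 31 k$ ($j{\left(f,k \right)} = \left(- 120 f + 31 k\right) - 24 = -24 - 120 f + 31 k$)
$\frac{1}{j{\left(Q,-71 \right)}} = \frac{1}{-24 - 33120 + 31 \left(-71\right)} = \frac{1}{-24 - 33120 - 2201} = \frac{1}{-35345} = - \frac{1}{35345}$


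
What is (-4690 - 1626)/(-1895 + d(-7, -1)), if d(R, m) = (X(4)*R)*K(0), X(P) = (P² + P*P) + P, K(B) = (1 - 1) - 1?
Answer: 6316/1643 ≈ 3.8442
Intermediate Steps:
K(B) = -1 (K(B) = 0 - 1 = -1)
X(P) = P + 2*P² (X(P) = (P² + P²) + P = 2*P² + P = P + 2*P²)
d(R, m) = -36*R (d(R, m) = ((4*(1 + 2*4))*R)*(-1) = ((4*(1 + 8))*R)*(-1) = ((4*9)*R)*(-1) = (36*R)*(-1) = -36*R)
(-4690 - 1626)/(-1895 + d(-7, -1)) = (-4690 - 1626)/(-1895 - 36*(-7)) = -6316/(-1895 + 252) = -6316/(-1643) = -6316*(-1/1643) = 6316/1643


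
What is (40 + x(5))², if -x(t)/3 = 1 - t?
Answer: 2704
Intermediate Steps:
x(t) = -3 + 3*t (x(t) = -3*(1 - t) = -3 + 3*t)
(40 + x(5))² = (40 + (-3 + 3*5))² = (40 + (-3 + 15))² = (40 + 12)² = 52² = 2704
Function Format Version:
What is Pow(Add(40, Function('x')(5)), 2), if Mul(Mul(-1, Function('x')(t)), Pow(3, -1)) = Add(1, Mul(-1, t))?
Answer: 2704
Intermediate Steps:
Function('x')(t) = Add(-3, Mul(3, t)) (Function('x')(t) = Mul(-3, Add(1, Mul(-1, t))) = Add(-3, Mul(3, t)))
Pow(Add(40, Function('x')(5)), 2) = Pow(Add(40, Add(-3, Mul(3, 5))), 2) = Pow(Add(40, Add(-3, 15)), 2) = Pow(Add(40, 12), 2) = Pow(52, 2) = 2704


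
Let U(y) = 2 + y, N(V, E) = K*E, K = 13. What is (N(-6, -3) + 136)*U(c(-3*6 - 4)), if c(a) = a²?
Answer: 47142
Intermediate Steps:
N(V, E) = 13*E
(N(-6, -3) + 136)*U(c(-3*6 - 4)) = (13*(-3) + 136)*(2 + (-3*6 - 4)²) = (-39 + 136)*(2 + (-18 - 4)²) = 97*(2 + (-22)²) = 97*(2 + 484) = 97*486 = 47142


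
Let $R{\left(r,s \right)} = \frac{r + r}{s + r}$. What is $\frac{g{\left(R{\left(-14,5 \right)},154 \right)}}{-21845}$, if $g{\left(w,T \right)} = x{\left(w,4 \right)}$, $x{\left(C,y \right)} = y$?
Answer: $- \frac{4}{21845} \approx -0.00018311$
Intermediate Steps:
$R{\left(r,s \right)} = \frac{2 r}{r + s}$
$g{\left(w,T \right)} = 4$
$\frac{g{\left(R{\left(-14,5 \right)},154 \right)}}{-21845} = \frac{4}{-21845} = 4 \left(- \frac{1}{21845}\right) = - \frac{4}{21845}$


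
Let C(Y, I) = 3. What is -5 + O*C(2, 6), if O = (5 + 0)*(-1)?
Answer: -20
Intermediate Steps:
O = -5 (O = 5*(-1) = -5)
-5 + O*C(2, 6) = -5 - 5*3 = -5 - 15 = -20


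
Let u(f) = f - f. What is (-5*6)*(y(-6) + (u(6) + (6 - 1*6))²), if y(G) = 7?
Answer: -210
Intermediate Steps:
u(f) = 0
(-5*6)*(y(-6) + (u(6) + (6 - 1*6))²) = (-5*6)*(7 + (0 + (6 - 1*6))²) = -30*(7 + (0 + (6 - 6))²) = -30*(7 + (0 + 0)²) = -30*(7 + 0²) = -30*(7 + 0) = -30*7 = -210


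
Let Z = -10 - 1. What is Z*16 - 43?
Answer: -219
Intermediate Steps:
Z = -11
Z*16 - 43 = -11*16 - 43 = -176 - 43 = -219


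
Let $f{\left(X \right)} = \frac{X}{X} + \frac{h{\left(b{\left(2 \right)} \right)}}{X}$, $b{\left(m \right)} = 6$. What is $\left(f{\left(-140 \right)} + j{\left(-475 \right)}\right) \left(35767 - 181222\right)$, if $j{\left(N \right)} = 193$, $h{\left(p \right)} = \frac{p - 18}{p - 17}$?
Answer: $- \frac{2172719517}{77} \approx -2.8217 \cdot 10^{7}$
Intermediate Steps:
$h{\left(p \right)} = \frac{-18 + p}{-17 + p}$
$f{\left(X \right)} = 1 + \frac{12}{11 X}$ ($f{\left(X \right)} = \frac{X}{X} + \frac{\frac{1}{-17 + 6} \left(-18 + 6\right)}{X} = 1 + \frac{\frac{1}{-11} \left(-12\right)}{X} = 1 + \frac{\left(- \frac{1}{11}\right) \left(-12\right)}{X} = 1 + \frac{12}{11 X}$)
$\left(f{\left(-140 \right)} + j{\left(-475 \right)}\right) \left(35767 - 181222\right) = \left(\frac{\frac{12}{11} - 140}{-140} + 193\right) \left(35767 - 181222\right) = \left(\left(- \frac{1}{140}\right) \left(- \frac{1528}{11}\right) + 193\right) \left(-145455\right) = \left(\frac{382}{385} + 193\right) \left(-145455\right) = \frac{74687}{385} \left(-145455\right) = - \frac{2172719517}{77}$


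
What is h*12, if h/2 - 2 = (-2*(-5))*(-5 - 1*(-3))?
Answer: -432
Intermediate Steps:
h = -36 (h = 4 + 2*((-2*(-5))*(-5 - 1*(-3))) = 4 + 2*(10*(-5 + 3)) = 4 + 2*(10*(-2)) = 4 + 2*(-20) = 4 - 40 = -36)
h*12 = -36*12 = -432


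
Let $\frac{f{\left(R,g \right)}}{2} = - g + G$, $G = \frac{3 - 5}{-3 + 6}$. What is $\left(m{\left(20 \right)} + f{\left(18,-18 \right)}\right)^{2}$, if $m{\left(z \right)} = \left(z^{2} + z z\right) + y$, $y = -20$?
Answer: $\frac{5973136}{9} \approx 6.6368 \cdot 10^{5}$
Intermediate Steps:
$m{\left(z \right)} = -20 + 2 z^{2}$ ($m{\left(z \right)} = \left(z^{2} + z z\right) - 20 = \left(z^{2} + z^{2}\right) - 20 = 2 z^{2} - 20 = -20 + 2 z^{2}$)
$G = - \frac{2}{3} \approx -0.66667$
$f{\left(R,g \right)} = - \frac{4}{3} - 2 g$ ($f{\left(R,g \right)} = 2 \left(- g - \frac{2}{3}\right) = 2 \left(- \frac{2}{3} - g\right) = - \frac{4}{3} - 2 g$)
$\left(m{\left(20 \right)} + f{\left(18,-18 \right)}\right)^{2} = \left(\left(-20 + 2 \cdot 20^{2}\right) - - \frac{104}{3}\right)^{2} = \left(\left(-20 + 2 \cdot 400\right) + \left(- \frac{4}{3} + 36\right)\right)^{2} = \left(\left(-20 + 800\right) + \frac{104}{3}\right)^{2} = \left(780 + \frac{104}{3}\right)^{2} = \left(\frac{2444}{3}\right)^{2} = \frac{5973136}{9}$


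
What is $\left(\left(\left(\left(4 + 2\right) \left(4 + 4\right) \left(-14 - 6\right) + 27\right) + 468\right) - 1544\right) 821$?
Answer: $-1649389$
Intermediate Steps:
$\left(\left(\left(\left(4 + 2\right) \left(4 + 4\right) \left(-14 - 6\right) + 27\right) + 468\right) - 1544\right) 821 = \left(\left(\left(6 \cdot 8 \left(-20\right) + 27\right) + 468\right) - 1544\right) 821 = \left(\left(\left(48 \left(-20\right) + 27\right) + 468\right) - 1544\right) 821 = \left(\left(\left(-960 + 27\right) + 468\right) - 1544\right) 821 = \left(\left(-933 + 468\right) - 1544\right) 821 = \left(-465 - 1544\right) 821 = \left(-2009\right) 821 = -1649389$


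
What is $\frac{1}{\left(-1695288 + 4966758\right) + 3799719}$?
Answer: $\frac{1}{7071189} \approx 1.4142 \cdot 10^{-7}$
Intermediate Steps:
$\frac{1}{\left(-1695288 + 4966758\right) + 3799719} = \frac{1}{3271470 + 3799719} = \frac{1}{7071189}$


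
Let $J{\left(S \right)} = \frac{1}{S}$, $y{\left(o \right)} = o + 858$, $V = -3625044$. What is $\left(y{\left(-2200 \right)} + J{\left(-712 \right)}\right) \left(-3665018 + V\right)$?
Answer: $\frac{3482845345655}{356} \approx 9.7833 \cdot 10^{9}$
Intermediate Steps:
$y{\left(o \right)} = 858 + o$
$\left(y{\left(-2200 \right)} + J{\left(-712 \right)}\right) \left(-3665018 + V\right) = \left(\left(858 - 2200\right) + \frac{1}{-712}\right) \left(-3665018 - 3625044\right) = \left(-1342 - \frac{1}{712}\right) \left(-7290062\right) = \left(- \frac{955505}{712}\right) \left(-7290062\right) = \frac{3482845345655}{356}$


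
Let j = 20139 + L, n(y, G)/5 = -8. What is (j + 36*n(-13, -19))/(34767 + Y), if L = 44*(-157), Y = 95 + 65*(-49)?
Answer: 11791/31677 ≈ 0.37223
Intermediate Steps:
Y = -3090 (Y = 95 - 3185 = -3090)
n(y, G) = -40 (n(y, G) = 5*(-8) = -40)
L = -6908
j = 13231 (j = 20139 - 6908 = 13231)
(j + 36*n(-13, -19))/(34767 + Y) = (13231 + 36*(-40))/(34767 - 3090) = (13231 - 1440)/31677 = 11791*(1/31677) = 11791/31677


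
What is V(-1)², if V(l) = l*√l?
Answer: -1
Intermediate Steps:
V(l) = l^(3/2)
V(-1)² = ((-1)^(3/2))² = (-I)² = -1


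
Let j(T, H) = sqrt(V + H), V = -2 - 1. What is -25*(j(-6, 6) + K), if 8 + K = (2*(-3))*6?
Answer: 1100 - 25*sqrt(3) ≈ 1056.7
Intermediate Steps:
V = -3
j(T, H) = sqrt(-3 + H)
K = -44 (K = -8 + (2*(-3))*6 = -8 - 6*6 = -8 - 36 = -44)
-25*(j(-6, 6) + K) = -25*(sqrt(-3 + 6) - 44) = -25*(sqrt(3) - 44) = -25*(-44 + sqrt(3)) = 1100 - 25*sqrt(3)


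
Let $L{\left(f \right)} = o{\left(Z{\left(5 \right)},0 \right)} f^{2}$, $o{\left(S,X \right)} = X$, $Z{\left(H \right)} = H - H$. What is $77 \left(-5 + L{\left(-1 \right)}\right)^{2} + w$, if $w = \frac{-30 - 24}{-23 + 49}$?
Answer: $\frac{24998}{13} \approx 1922.9$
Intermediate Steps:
$w = - \frac{27}{13}$ ($w = - \frac{54}{26} = \left(-54\right) \frac{1}{26} = - \frac{27}{13} \approx -2.0769$)
$Z{\left(H \right)} = 0$
$L{\left(f \right)} = 0$ ($L{\left(f \right)} = 0 f^{2} = 0$)
$77 \left(-5 + L{\left(-1 \right)}\right)^{2} + w = 77 \left(-5 + 0\right)^{2} - \frac{27}{13} = 77 \left(-5\right)^{2} - \frac{27}{13} = 77 \cdot 25 - \frac{27}{13} = 1925 - \frac{27}{13} = \frac{24998}{13}$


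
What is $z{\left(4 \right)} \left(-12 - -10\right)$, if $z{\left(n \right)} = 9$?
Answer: $-18$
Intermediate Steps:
$z{\left(4 \right)} \left(-12 - -10\right) = 9 \left(-12 - -10\right) = 9 \left(-12 + 10\right) = 9 \left(-2\right) = -18$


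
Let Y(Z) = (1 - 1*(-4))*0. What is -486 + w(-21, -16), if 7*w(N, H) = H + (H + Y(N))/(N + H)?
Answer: -126450/259 ≈ -488.22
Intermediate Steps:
Y(Z) = 0 (Y(Z) = (1 + 4)*0 = 5*0 = 0)
w(N, H) = H/7 + H/(7*(H + N)) (w(N, H) = (H + (H + 0)/(N + H))/7 = (H + H/(H + N))/7 = H/7 + H/(7*(H + N)))
-486 + w(-21, -16) = -486 + (⅐)*(-16)*(1 - 16 - 21)/(-16 - 21) = -486 + (⅐)*(-16)*(-36)/(-37) = -486 + (⅐)*(-16)*(-1/37)*(-36) = -486 - 576/259 = -126450/259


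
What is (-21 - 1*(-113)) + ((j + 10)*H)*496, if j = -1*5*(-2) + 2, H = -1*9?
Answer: -98116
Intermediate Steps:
H = -9
j = 12 (j = -5*(-2) + 2 = 10 + 2 = 12)
(-21 - 1*(-113)) + ((j + 10)*H)*496 = (-21 - 1*(-113)) + ((12 + 10)*(-9))*496 = (-21 + 113) + (22*(-9))*496 = 92 - 198*496 = 92 - 98208 = -98116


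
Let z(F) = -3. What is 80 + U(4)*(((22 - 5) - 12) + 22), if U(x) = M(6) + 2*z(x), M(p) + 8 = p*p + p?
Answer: 836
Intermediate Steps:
M(p) = -8 + p + p² (M(p) = -8 + (p*p + p) = -8 + (p² + p) = -8 + (p + p²) = -8 + p + p²)
U(x) = 28 (U(x) = (-8 + 6 + 6²) + 2*(-3) = (-8 + 6 + 36) - 6 = 34 - 6 = 28)
80 + U(4)*(((22 - 5) - 12) + 22) = 80 + 28*(((22 - 5) - 12) + 22) = 80 + 28*((17 - 12) + 22) = 80 + 28*(5 + 22) = 80 + 28*27 = 80 + 756 = 836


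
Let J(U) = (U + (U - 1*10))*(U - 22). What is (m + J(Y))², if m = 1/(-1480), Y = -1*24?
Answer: 15591749952321/2190400 ≈ 7.1182e+6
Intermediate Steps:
Y = -24
m = -1/1480 ≈ -0.00067568
J(U) = (-22 + U)*(-10 + 2*U) (J(U) = (U + (U - 10))*(-22 + U) = (U + (-10 + U))*(-22 + U) = (-10 + 2*U)*(-22 + U) = (-22 + U)*(-10 + 2*U))
(m + J(Y))² = (-1/1480 + (220 - 54*(-24) + 2*(-24)²))² = (-1/1480 + (220 + 1296 + 2*576))² = (-1/1480 + (220 + 1296 + 1152))² = (-1/1480 + 2668)² = (3948639/1480)² = 15591749952321/2190400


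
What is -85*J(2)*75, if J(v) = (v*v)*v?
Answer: -51000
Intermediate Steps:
J(v) = v**3 (J(v) = v**2*v = v**3)
-85*J(2)*75 = -85*2**3*75 = -85*8*75 = -680*75 = -51000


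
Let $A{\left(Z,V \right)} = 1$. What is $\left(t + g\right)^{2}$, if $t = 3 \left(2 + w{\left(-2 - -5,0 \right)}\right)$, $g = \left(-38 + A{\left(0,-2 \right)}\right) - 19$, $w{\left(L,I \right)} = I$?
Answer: $2500$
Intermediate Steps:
$g = -56$ ($g = \left(-38 + 1\right) - 19 = -37 - 19 = -56$)
$t = 6$ ($t = 3 \left(2 + 0\right) = 3 \cdot 2 = 6$)
$\left(t + g\right)^{2} = \left(6 - 56\right)^{2} = \left(-50\right)^{2} = 2500$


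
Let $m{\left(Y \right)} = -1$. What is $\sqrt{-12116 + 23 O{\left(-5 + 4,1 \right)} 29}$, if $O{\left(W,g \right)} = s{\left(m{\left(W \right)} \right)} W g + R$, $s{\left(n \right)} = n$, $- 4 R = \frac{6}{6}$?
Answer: $\frac{i \sqrt{46463}}{2} \approx 107.78 i$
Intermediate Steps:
$R = - \frac{1}{4}$ ($R = - \frac{6 \cdot \frac{1}{6}}{4} = \left(- \frac{1}{4}\right) 1 = - \frac{1}{4} \approx -0.25$)
$O{\left(W,g \right)} = - \frac{1}{4} - W g$ ($O{\left(W,g \right)} = - W g - \frac{1}{4} = - \frac{1}{4} - W g$)
$\sqrt{-12116 + 23 O{\left(-5 + 4,1 \right)} 29} = \sqrt{-12116 + 23 \left(- \frac{1}{4} - \left(-5 + 4\right) 1\right) 29} = \sqrt{-12116 + 23 \left(- \frac{1}{4} - \left(-1\right) 1\right) 29} = \sqrt{-12116 + 23 \left(- \frac{1}{4} + 1\right) 29} = \sqrt{-12116 + 23 \cdot \frac{3}{4} \cdot 29} = \sqrt{-12116 + \frac{69}{4} \cdot 29} = \sqrt{-12116 + \frac{2001}{4}} = \sqrt{- \frac{46463}{4}} = \frac{i \sqrt{46463}}{2}$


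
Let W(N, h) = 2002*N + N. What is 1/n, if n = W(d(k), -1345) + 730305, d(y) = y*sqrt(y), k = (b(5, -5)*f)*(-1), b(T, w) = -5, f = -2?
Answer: 146061/107471480405 + 4006*I*sqrt(10)/107471480405 ≈ 1.3591e-6 + 1.1787e-7*I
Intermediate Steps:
k = -10 (k = -5*(-2)*(-1) = 10*(-1) = -10)
d(y) = y**(3/2)
W(N, h) = 2003*N
n = 730305 - 20030*I*sqrt(10) (n = 2003*(-10)**(3/2) + 730305 = 2003*(-10*I*sqrt(10)) + 730305 = -20030*I*sqrt(10) + 730305 = 730305 - 20030*I*sqrt(10) ≈ 7.3031e+5 - 63340.0*I)
1/n = 1/(730305 - 20030*I*sqrt(10))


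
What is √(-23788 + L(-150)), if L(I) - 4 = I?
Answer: I*√23934 ≈ 154.71*I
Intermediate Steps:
L(I) = 4 + I
√(-23788 + L(-150)) = √(-23788 + (4 - 150)) = √(-23788 - 146) = √(-23934) = I*√23934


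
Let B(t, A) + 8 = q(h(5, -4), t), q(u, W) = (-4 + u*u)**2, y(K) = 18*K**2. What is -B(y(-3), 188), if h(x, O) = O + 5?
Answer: -1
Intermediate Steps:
h(x, O) = 5 + O
q(u, W) = (-4 + u**2)**2
B(t, A) = 1 (B(t, A) = -8 + (-4 + (5 - 4)**2)**2 = -8 + (-4 + 1**2)**2 = -8 + (-4 + 1)**2 = -8 + (-3)**2 = -8 + 9 = 1)
-B(y(-3), 188) = -1*1 = -1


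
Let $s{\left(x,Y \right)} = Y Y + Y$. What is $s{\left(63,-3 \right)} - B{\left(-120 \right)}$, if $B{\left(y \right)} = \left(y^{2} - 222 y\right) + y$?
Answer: $-40914$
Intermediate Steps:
$s{\left(x,Y \right)} = Y + Y^{2}$ ($s{\left(x,Y \right)} = Y^{2} + Y = Y + Y^{2}$)
$B{\left(y \right)} = y^{2} - 221 y$
$s{\left(63,-3 \right)} - B{\left(-120 \right)} = - 3 \left(1 - 3\right) - - 120 \left(-221 - 120\right) = \left(-3\right) \left(-2\right) - \left(-120\right) \left(-341\right) = 6 - 40920 = -40914$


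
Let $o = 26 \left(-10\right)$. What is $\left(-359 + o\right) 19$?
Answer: $-11761$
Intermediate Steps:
$o = -260$
$\left(-359 + o\right) 19 = \left(-359 - 260\right) 19 = \left(-619\right) 19 = -11761$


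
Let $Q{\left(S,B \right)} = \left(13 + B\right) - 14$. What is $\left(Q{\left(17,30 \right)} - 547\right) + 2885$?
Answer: $2367$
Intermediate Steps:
$Q{\left(S,B \right)} = -1 + B$
$\left(Q{\left(17,30 \right)} - 547\right) + 2885 = \left(\left(-1 + 30\right) - 547\right) + 2885 = \left(29 - 547\right) + 2885 = -518 + 2885 = 2367$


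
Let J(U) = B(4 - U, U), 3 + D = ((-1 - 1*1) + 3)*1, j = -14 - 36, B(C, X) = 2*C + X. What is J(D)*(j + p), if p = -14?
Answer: -640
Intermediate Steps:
B(C, X) = X + 2*C
j = -50
D = -2 (D = -3 + ((-1 - 1*1) + 3)*1 = -3 + ((-1 - 1) + 3)*1 = -3 + (-2 + 3)*1 = -3 + 1*1 = -3 + 1 = -2)
J(U) = 8 - U (J(U) = U + 2*(4 - U) = U + (8 - 2*U) = 8 - U)
J(D)*(j + p) = (8 - 1*(-2))*(-50 - 14) = (8 + 2)*(-64) = 10*(-64) = -640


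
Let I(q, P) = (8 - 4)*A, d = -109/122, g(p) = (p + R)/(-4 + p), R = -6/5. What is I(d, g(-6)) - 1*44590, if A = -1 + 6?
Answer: -44570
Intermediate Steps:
A = 5
R = -6/5 (R = -6*⅕ = -6/5 ≈ -1.2000)
g(p) = (-6/5 + p)/(-4 + p) (g(p) = (p - 6/5)/(-4 + p) = (-6/5 + p)/(-4 + p))
d = -109/122 (d = -109*1/122 = -109/122 ≈ -0.89344)
I(q, P) = 20 (I(q, P) = (8 - 4)*5 = 4*5 = 20)
I(d, g(-6)) - 1*44590 = 20 - 1*44590 = 20 - 44590 = -44570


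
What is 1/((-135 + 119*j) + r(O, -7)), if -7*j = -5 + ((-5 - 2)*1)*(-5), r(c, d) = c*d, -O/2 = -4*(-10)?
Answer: -1/85 ≈ -0.011765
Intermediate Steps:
O = -80 (O = -(-8)*(-10) = -2*40 = -80)
j = -30/7 (j = -(-5 + ((-5 - 2)*1)*(-5))/7 = -(-5 - 7*1*(-5))/7 = -(-5 - 7*(-5))/7 = -(-5 + 35)/7 = -⅐*30 = -30/7 ≈ -4.2857)
1/((-135 + 119*j) + r(O, -7)) = 1/((-135 + 119*(-30/7)) - 80*(-7)) = 1/((-135 - 510) + 560) = 1/(-645 + 560) = 1/(-85) = -1/85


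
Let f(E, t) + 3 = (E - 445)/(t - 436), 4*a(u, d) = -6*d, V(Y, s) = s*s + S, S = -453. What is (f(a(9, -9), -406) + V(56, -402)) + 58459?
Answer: 369819051/1684 ≈ 2.1961e+5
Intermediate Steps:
V(Y, s) = -453 + s**2 (V(Y, s) = s*s - 453 = s**2 - 453 = -453 + s**2)
a(u, d) = -3*d/2 (a(u, d) = (-6*d)/4 = -3*d/2)
f(E, t) = -3 + (-445 + E)/(-436 + t) (f(E, t) = -3 + (E - 445)/(t - 436) = -3 + (-445 + E)/(-436 + t))
(f(a(9, -9), -406) + V(56, -402)) + 58459 = ((863 - 3/2*(-9) - 3*(-406))/(-436 - 406) + (-453 + (-402)**2)) + 58459 = ((863 + 27/2 + 1218)/(-842) + (-453 + 161604)) + 58459 = (-1/842*4189/2 + 161151) + 58459 = (-4189/1684 + 161151) + 58459 = 271374095/1684 + 58459 = 369819051/1684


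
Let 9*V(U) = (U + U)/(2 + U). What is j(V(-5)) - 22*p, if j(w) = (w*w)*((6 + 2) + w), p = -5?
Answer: 2187730/19683 ≈ 111.15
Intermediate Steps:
V(U) = 2*U/(9*(2 + U)) (V(U) = ((U + U)/(2 + U))/9 = ((2*U)/(2 + U))/9 = (2*U/(2 + U))/9 = 2*U/(9*(2 + U)))
j(w) = w²*(8 + w)
j(V(-5)) - 22*p = ((2/9)*(-5)/(2 - 5))²*(8 + (2/9)*(-5)/(2 - 5)) - (-110) = ((2/9)*(-5)/(-3))²*(8 + (2/9)*(-5)/(-3)) - 22*(-5) = ((2/9)*(-5)*(-⅓))²*(8 + (2/9)*(-5)*(-⅓)) + 110 = (10/27)²*(8 + 10/27) + 110 = (100/729)*(226/27) + 110 = 22600/19683 + 110 = 2187730/19683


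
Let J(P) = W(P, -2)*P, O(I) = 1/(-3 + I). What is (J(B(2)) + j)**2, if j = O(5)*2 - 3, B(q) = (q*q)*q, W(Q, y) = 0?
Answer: 4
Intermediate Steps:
B(q) = q**3 (B(q) = q**2*q = q**3)
J(P) = 0 (J(P) = 0*P = 0)
j = -2 (j = 2/(-3 + 5) - 3 = 2/2 - 3 = (1/2)*2 - 3 = 1 - 3 = -2)
(J(B(2)) + j)**2 = (0 - 2)**2 = (-2)**2 = 4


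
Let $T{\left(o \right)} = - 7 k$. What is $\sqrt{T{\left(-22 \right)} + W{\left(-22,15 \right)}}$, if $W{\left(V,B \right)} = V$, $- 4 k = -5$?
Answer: $\frac{i \sqrt{123}}{2} \approx 5.5453 i$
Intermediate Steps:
$k = \frac{5}{4}$ ($k = \left(- \frac{1}{4}\right) \left(-5\right) = \frac{5}{4} \approx 1.25$)
$T{\left(o \right)} = - \frac{35}{4}$ ($T{\left(o \right)} = \left(-7\right) \frac{5}{4} = - \frac{35}{4}$)
$\sqrt{T{\left(-22 \right)} + W{\left(-22,15 \right)}} = \sqrt{- \frac{35}{4} - 22} = \sqrt{- \frac{123}{4}} = \frac{i \sqrt{123}}{2}$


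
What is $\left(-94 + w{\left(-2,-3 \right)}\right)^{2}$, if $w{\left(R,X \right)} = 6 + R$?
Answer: $8100$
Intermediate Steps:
$\left(-94 + w{\left(-2,-3 \right)}\right)^{2} = \left(-94 + \left(6 - 2\right)\right)^{2} = \left(-94 + 4\right)^{2} = \left(-90\right)^{2} = 8100$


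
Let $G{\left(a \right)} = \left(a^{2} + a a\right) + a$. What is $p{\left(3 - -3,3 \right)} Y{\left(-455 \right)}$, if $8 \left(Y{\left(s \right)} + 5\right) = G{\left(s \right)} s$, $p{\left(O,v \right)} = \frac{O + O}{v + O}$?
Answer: $- \frac{188185765}{6} \approx -3.1364 \cdot 10^{7}$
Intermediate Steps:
$p{\left(O,v \right)} = \frac{2 O}{O + v}$
$G{\left(a \right)} = a + 2 a^{2}$ ($G{\left(a \right)} = \left(a^{2} + a^{2}\right) + a = 2 a^{2} + a = a + 2 a^{2}$)
$Y{\left(s \right)} = -5 + \frac{s^{2} \left(1 + 2 s\right)}{8}$ ($Y{\left(s \right)} = -5 + \frac{s \left(1 + 2 s\right) s}{8} = -5 + \frac{s^{2} \left(1 + 2 s\right)}{8}$)
$p{\left(3 - -3,3 \right)} Y{\left(-455 \right)} = \frac{2 \left(3 - -3\right)}{\left(3 - -3\right) + 3} \left(-5 + \frac{\left(-455\right)^{2} \left(1 + 2 \left(-455\right)\right)}{8}\right) = \frac{2 \left(3 + 3\right)}{\left(3 + 3\right) + 3} \left(-5 + \frac{1}{8} \cdot 207025 \left(1 - 910\right)\right) = 2 \cdot 6 \frac{1}{6 + 3} \left(-5 + \frac{1}{8} \cdot 207025 \left(-909\right)\right) = 2 \cdot 6 \cdot \frac{1}{9} \left(-5 - \frac{188185725}{8}\right) = 2 \cdot 6 \cdot \frac{1}{9} \left(- \frac{188185765}{8}\right) = \frac{4}{3} \left(- \frac{188185765}{8}\right) = - \frac{188185765}{6}$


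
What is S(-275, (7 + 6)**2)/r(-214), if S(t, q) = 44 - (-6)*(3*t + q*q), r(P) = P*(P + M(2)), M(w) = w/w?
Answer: 83230/22791 ≈ 3.6519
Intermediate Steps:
M(w) = 1
r(P) = P*(1 + P) (r(P) = P*(P + 1) = P*(1 + P))
S(t, q) = 44 + 6*q**2 + 18*t (S(t, q) = 44 - (-6)*(3*t + q**2) = 44 - (-6)*(q**2 + 3*t) = 44 - (-18*t - 6*q**2) = 44 + (6*q**2 + 18*t) = 44 + 6*q**2 + 18*t)
S(-275, (7 + 6)**2)/r(-214) = (44 + 6*((7 + 6)**2)**2 + 18*(-275))/((-214*(1 - 214))) = (44 + 6*(13**2)**2 - 4950)/((-214*(-213))) = (44 + 6*169**2 - 4950)/45582 = (44 + 6*28561 - 4950)*(1/45582) = (44 + 171366 - 4950)*(1/45582) = 166460*(1/45582) = 83230/22791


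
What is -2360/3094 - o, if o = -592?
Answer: 914644/1547 ≈ 591.24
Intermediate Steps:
-2360/3094 - o = -2360/3094 - 1*(-592) = -2360*1/3094 + 592 = -1180/1547 + 592 = 914644/1547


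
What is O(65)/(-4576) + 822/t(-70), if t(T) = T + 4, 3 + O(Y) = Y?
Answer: -28527/2288 ≈ -12.468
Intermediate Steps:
O(Y) = -3 + Y
t(T) = 4 + T
O(65)/(-4576) + 822/t(-70) = (-3 + 65)/(-4576) + 822/(4 - 70) = 62*(-1/4576) + 822/(-66) = -31/2288 + 822*(-1/66) = -31/2288 - 137/11 = -28527/2288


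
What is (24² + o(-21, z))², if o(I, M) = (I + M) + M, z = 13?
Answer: 337561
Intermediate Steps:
o(I, M) = I + 2*M
(24² + o(-21, z))² = (24² + (-21 + 2*13))² = (576 + (-21 + 26))² = (576 + 5)² = 581² = 337561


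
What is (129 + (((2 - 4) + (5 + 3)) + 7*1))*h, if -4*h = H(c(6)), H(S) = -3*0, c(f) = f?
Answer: 0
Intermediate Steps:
H(S) = 0
h = 0 (h = -1/4*0 = 0)
(129 + (((2 - 4) + (5 + 3)) + 7*1))*h = (129 + (((2 - 4) + (5 + 3)) + 7*1))*0 = (129 + ((-2 + 8) + 7))*0 = (129 + (6 + 7))*0 = (129 + 13)*0 = 142*0 = 0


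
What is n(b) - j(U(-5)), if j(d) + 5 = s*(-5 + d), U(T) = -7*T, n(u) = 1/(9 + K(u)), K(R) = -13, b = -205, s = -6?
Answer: 739/4 ≈ 184.75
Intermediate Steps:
n(u) = -¼ (n(u) = 1/(9 - 13) = 1/(-4) = -¼)
j(d) = 25 - 6*d (j(d) = -5 - 6*(-5 + d) = -5 + (30 - 6*d) = 25 - 6*d)
n(b) - j(U(-5)) = -¼ - (25 - (-42)*(-5)) = -¼ - (25 - 6*35) = -¼ - (25 - 210) = -¼ - 1*(-185) = -¼ + 185 = 739/4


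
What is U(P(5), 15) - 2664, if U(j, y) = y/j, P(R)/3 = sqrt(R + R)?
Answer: -2664 + sqrt(10)/2 ≈ -2662.4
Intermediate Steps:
P(R) = 3*sqrt(2)*sqrt(R) (P(R) = 3*sqrt(R + R) = 3*sqrt(2*R) = 3*(sqrt(2)*sqrt(R)) = 3*sqrt(2)*sqrt(R))
U(P(5), 15) - 2664 = 15/((3*sqrt(2)*sqrt(5))) - 2664 = 15/((3*sqrt(10))) - 2664 = 15*(sqrt(10)/30) - 2664 = sqrt(10)/2 - 2664 = -2664 + sqrt(10)/2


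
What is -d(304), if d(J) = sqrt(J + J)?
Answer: -4*sqrt(38) ≈ -24.658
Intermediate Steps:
d(J) = sqrt(2)*sqrt(J) (d(J) = sqrt(2*J) = sqrt(2)*sqrt(J))
-d(304) = -sqrt(2)*sqrt(304) = -sqrt(2)*4*sqrt(19) = -4*sqrt(38)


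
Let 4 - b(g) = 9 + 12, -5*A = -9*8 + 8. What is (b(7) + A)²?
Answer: 441/25 ≈ 17.640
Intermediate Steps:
A = 64/5 (A = -(-9*8 + 8)/5 = -(-72 + 8)/5 = -⅕*(-64) = 64/5 ≈ 12.800)
b(g) = -17 (b(g) = 4 - (9 + 12) = 4 - 1*21 = 4 - 21 = -17)
(b(7) + A)² = (-17 + 64/5)² = (-21/5)² = 441/25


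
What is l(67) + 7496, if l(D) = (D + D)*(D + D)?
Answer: 25452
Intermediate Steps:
l(D) = 4*D**2 (l(D) = (2*D)*(2*D) = 4*D**2)
l(67) + 7496 = 4*67**2 + 7496 = 4*4489 + 7496 = 17956 + 7496 = 25452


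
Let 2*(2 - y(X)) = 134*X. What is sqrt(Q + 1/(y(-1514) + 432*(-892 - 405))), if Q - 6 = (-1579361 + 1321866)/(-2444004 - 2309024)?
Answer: sqrt(2295765277067368396997)/19473155716 ≈ 2.4605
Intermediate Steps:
y(X) = 2 - 67*X
Q = 4110809/679004 (Q = 6 + (-1579361 + 1321866)/(-2444004 - 2309024) = 6 - 257495/(-4753028) = 6 - 257495*(-1/4753028) = 6 + 36785/679004 = 4110809/679004 ≈ 6.0542)
sqrt(Q + 1/(y(-1514) + 432*(-892 - 405))) = sqrt(4110809/679004 + 1/((2 - 67*(-1514)) + 432*(-892 - 405))) = sqrt(4110809/679004 + 1/((2 + 101438) + 432*(-1297))) = sqrt(4110809/679004 + 1/(101440 - 560304)) = sqrt(4110809/679004 + 1/(-458864)) = sqrt(4110809/679004 - 1/458864) = sqrt(471575395493/77892622864) = sqrt(2295765277067368396997)/19473155716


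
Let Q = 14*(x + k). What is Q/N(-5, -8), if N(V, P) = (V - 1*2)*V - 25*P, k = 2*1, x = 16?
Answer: 252/235 ≈ 1.0723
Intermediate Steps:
k = 2
Q = 252 (Q = 14*(16 + 2) = 14*18 = 252)
N(V, P) = -25*P + V*(-2 + V) (N(V, P) = (V - 2)*V - 25*P = (-2 + V)*V - 25*P = V*(-2 + V) - 25*P = -25*P + V*(-2 + V))
Q/N(-5, -8) = 252/((-5)**2 - 25*(-8) - 2*(-5)) = 252/(25 + 200 + 10) = 252/235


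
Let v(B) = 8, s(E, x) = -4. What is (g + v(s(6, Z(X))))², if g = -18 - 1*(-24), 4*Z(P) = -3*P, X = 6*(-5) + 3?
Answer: 196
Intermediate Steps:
X = -27 (X = -30 + 3 = -27)
Z(P) = -3*P/4 (Z(P) = (-3*P)/4 = -3*P/4)
g = 6 (g = -18 + 24 = 6)
(g + v(s(6, Z(X))))² = (6 + 8)² = 14² = 196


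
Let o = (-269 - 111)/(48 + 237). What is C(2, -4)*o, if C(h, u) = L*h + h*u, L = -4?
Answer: 64/3 ≈ 21.333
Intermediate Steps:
C(h, u) = -4*h + h*u
o = -4/3 (o = -380/285 = -380*1/285 = -4/3 ≈ -1.3333)
C(2, -4)*o = (2*(-4 - 4))*(-4/3) = (2*(-8))*(-4/3) = -16*(-4/3) = 64/3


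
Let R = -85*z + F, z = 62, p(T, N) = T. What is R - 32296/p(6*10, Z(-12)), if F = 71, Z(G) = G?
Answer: -86059/15 ≈ -5737.3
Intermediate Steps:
R = -5199 (R = -85*62 + 71 = -5270 + 71 = -5199)
R - 32296/p(6*10, Z(-12)) = -5199 - 32296/(6*10) = -5199 - 32296/60 = -5199 - 32296*1/60 = -5199 - 8074/15 = -86059/15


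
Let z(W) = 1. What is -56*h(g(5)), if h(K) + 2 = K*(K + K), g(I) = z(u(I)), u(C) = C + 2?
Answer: 0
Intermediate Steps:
u(C) = 2 + C
g(I) = 1
h(K) = -2 + 2*K**2 (h(K) = -2 + K*(K + K) = -2 + K*(2*K) = -2 + 2*K**2)
-56*h(g(5)) = -56*(-2 + 2*1**2) = -56*(-2 + 2*1) = -56*(-2 + 2) = -56*0 = 0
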